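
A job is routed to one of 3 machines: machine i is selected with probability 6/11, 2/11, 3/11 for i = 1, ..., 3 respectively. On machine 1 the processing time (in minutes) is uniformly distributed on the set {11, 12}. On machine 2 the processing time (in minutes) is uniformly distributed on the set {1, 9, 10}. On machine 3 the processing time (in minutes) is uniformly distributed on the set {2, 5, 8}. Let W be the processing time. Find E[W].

292/33

E[W | machine 1] = (11+12)/2 = 23/2.
E[W | machine 2] = (1+9+10)/3 = 20/3.
E[W | machine 3] = (2+5+8)/3 = 5.
By the law of total expectation,
E[W] = (6/11)·(23/2) + (2/11)·(20/3) + (3/11)·(5) = 292/33.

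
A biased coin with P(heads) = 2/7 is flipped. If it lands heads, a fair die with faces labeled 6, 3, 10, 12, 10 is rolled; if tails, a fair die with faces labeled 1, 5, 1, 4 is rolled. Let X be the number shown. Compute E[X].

E[X | heads] = (6+3+10+12+10)/5 = 41/5.
E[X | tails] = (1+5+1+4)/4 = 11/4.
E[X] = (2/7)·(41/5) + (5/7)·(11/4) = 603/140.

603/140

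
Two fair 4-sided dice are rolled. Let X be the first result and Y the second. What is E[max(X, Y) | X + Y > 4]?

Outcomes with X + Y > 4: (1,4), (2,3), (2,4), (3,2), (3,3), (3,4), (4,1), (4,2), (4,3), (4,4), each with probability 1/16.
E[max(X, Y) | X + Y > 4] = (4 + 3 + 4 + 3 + 3 + 4 + 4 + 4 + 4 + 4) / 10 = 37/10.

37/10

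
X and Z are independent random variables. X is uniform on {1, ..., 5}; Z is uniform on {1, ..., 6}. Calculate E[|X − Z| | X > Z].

Outcomes with X > Z: (2,1), (3,1), (3,2), (4,1), (4,2), (4,3), (5,1), (5,2), (5,3), (5,4), each with probability 1/30.
E[|X − Z| | X > Z] = (1 + 2 + 1 + 3 + 2 + 1 + 4 + 3 + 2 + 1) / 10 = 2.

2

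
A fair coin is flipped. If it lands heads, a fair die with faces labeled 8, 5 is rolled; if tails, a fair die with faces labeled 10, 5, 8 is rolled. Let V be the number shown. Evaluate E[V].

85/12

E[V | heads] = (8+5)/2 = 13/2.
E[V | tails] = (10+5+8)/3 = 23/3.
E[V] = (1/2)·(13/2) + (1/2)·(23/3) = 85/12.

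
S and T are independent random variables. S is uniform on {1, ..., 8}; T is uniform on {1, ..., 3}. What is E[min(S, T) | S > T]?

17/9

P(S > T) = 3/4.
Summing min(S,T)·P(x,y) over outcomes with S > T gives 17/12.
E[min(S, T) | S > T] = (17/12) / (3/4) = 17/9.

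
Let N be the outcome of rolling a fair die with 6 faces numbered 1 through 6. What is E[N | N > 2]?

Given N > 2, N is equally likely to be any of {3, 4, 5, 6}.
E[N | N > 2] = (3 + 4 + 5 + 6) / 4 = 9/2.

9/2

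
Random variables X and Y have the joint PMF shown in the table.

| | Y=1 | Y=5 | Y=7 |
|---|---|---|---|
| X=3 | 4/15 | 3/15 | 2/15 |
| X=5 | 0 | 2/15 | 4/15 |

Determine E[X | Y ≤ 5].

P(Y ≤ 5) = 3/5.
Σ X·P over the event = 3·(4/15) + 3·(3/15) + 5·(2/15) = 31/15.
E[X | Y ≤ 5] = (31/15) / (3/5) = 31/9.

31/9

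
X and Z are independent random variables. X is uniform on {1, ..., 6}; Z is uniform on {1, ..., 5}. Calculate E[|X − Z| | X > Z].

P(X > Z) = 1/2.
Summing |X−Z|·P(x,y) over outcomes with X > Z gives 7/6.
E[|X − Z| | X > Z] = (7/6) / (1/2) = 7/3.

7/3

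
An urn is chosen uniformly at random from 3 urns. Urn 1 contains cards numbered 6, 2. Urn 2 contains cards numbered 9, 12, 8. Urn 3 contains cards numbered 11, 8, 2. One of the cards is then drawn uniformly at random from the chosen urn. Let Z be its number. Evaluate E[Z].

62/9

E[Z | urn 1] = (6+2)/2 = 4.
E[Z | urn 2] = (9+12+8)/3 = 29/3.
E[Z | urn 3] = (11+8+2)/3 = 7.
E[Z] = (1/3)·(4) + (1/3)·(29/3) + (1/3)·(7) = 62/9.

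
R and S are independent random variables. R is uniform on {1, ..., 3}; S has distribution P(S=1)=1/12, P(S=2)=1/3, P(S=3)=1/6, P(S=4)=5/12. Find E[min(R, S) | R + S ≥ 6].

31/12

P(R + S ≥ 6) = 1/3.
Summing min(R,S)·P(x,y) over outcomes with R + S ≥ 6 gives 31/36.
E[min(R, S) | R + S ≥ 6] = (31/36) / (1/3) = 31/12.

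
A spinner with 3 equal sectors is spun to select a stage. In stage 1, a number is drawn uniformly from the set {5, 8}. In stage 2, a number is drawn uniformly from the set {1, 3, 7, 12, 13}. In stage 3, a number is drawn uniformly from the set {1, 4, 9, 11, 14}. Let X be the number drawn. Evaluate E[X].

E[X | stage 1] = (5+8)/2 = 13/2.
E[X | stage 2] = (1+3+7+12+13)/5 = 36/5.
E[X | stage 3] = (1+4+9+11+14)/5 = 39/5.
By the law of total expectation,
E[X] = (1/3)·(13/2) + (1/3)·(36/5) + (1/3)·(39/5) = 43/6.

43/6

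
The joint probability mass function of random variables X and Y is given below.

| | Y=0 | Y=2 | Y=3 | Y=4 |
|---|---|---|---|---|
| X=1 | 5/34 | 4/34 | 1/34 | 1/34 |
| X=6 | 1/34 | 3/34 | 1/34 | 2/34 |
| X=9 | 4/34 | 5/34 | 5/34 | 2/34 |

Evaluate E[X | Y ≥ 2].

P(Y ≥ 2) = 12/17.
Summing X·P(X=x,Y=y) over the conditioning event gives 75/17.
E[X | Y ≥ 2] = (75/17) / (12/17) = 25/4.

25/4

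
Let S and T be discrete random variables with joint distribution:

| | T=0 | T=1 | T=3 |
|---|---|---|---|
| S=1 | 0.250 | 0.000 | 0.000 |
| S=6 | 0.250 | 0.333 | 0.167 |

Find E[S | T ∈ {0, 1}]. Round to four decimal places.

P(T ∈ {0, 1}) = 0.833.
Σ S·P over the event = 1·(0.250) + 6·(0.250) + 6·(0.333) = 3.748.
E[S | T ∈ {0, 1}] = (3.748) / (0.833) = 4.4994.

4.4994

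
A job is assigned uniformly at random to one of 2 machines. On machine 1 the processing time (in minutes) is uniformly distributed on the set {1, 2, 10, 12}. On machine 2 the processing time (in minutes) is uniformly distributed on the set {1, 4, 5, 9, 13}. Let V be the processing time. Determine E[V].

253/40

E[V | machine 1] = (1+2+10+12)/4 = 25/4.
E[V | machine 2] = (1+4+5+9+13)/5 = 32/5.
E[V] = (1/2)·(25/4) + (1/2)·(32/5) = 253/40.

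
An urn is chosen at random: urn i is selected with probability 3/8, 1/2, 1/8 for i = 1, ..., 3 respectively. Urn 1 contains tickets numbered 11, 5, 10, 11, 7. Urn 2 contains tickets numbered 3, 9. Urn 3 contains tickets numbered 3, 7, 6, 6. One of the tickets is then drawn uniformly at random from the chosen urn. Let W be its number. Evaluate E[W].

E[W | urn 1] = (11+5+10+11+7)/5 = 44/5.
E[W | urn 2] = (3+9)/2 = 6.
E[W | urn 3] = (3+7+6+6)/4 = 11/2.
By the law of total expectation,
E[W] = (3/8)·(44/5) + (1/2)·(6) + (1/8)·(11/2) = 559/80.

559/80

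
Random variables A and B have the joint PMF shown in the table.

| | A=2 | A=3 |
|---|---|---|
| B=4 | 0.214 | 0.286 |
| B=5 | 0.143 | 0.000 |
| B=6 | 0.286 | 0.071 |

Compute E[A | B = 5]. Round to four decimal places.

P(B = 5) = 0.143.
Σ A·P over the event = 2·(0.143) = 0.286.
E[A | B = 5] = (0.286) / (0.143) = 2.0000.

2.0000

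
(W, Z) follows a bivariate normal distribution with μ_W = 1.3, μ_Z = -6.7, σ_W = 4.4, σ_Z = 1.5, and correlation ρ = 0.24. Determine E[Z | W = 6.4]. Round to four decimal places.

The regression of Z on W has slope ρ·σ_Z/σ_W and passes through (μ_W, μ_Z).
E[Z | W=6.4] = -6.7 + (0.24)·(1.5/4.4)·(6.4 − (1.3)) = -6.7 + (0.081818)·(5.1) = -6.2827.

-6.2827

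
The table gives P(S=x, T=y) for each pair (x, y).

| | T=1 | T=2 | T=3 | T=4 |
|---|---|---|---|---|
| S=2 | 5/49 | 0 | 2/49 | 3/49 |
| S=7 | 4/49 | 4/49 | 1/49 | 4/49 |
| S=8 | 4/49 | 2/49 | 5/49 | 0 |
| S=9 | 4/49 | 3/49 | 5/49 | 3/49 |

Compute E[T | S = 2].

23/10

P(S = 2) = 10/49.
Σ T·P over the event = 1·(5/49) + 3·(2/49) + 4·(3/49) = 23/49.
E[T | S = 2] = (23/49) / (10/49) = 23/10.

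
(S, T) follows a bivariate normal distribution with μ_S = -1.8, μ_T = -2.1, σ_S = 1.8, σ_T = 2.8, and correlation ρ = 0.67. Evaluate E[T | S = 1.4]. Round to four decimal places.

1.2351

The regression of T on S has slope ρ·σ_T/σ_S and passes through (μ_S, μ_T).
E[T | S=1.4] = -2.1 + (0.67)·(2.8/1.8)·(1.4 − (-1.8)) = -2.1 + (1.04222)·(3.2) = 1.2351.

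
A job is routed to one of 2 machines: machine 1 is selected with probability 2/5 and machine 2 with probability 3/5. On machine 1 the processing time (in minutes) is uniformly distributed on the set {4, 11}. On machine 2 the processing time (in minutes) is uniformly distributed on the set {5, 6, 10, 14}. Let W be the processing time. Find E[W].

E[W | machine 1] = (4+11)/2 = 15/2.
E[W | machine 2] = (5+6+10+14)/4 = 35/4.
E[W] = (2/5)·(15/2) + (3/5)·(35/4) = 33/4.

33/4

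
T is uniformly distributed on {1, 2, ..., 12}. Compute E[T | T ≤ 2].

3/2

Given T ≤ 2, T is equally likely to be any of {1, 2}.
E[T | T ≤ 2] = (1 + 2) / 2 = 3/2.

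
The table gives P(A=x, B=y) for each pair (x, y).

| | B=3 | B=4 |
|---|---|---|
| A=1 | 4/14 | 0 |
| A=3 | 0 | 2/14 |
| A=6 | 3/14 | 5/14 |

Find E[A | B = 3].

22/7

P(B = 3) = 1/2.
Σ A·P over the event = 1·(4/14) + 6·(3/14) = 11/7.
E[A | B = 3] = (11/7) / (1/2) = 22/7.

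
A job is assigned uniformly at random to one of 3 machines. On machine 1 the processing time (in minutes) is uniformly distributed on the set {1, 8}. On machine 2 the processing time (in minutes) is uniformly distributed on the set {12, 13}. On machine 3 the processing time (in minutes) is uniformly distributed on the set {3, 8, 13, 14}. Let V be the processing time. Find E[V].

53/6

E[V | machine 1] = (1+8)/2 = 9/2.
E[V | machine 2] = (12+13)/2 = 25/2.
E[V | machine 3] = (3+8+13+14)/4 = 19/2.
By the law of total expectation,
E[V] = (1/3)·(9/2) + (1/3)·(25/2) + (1/3)·(19/2) = 53/6.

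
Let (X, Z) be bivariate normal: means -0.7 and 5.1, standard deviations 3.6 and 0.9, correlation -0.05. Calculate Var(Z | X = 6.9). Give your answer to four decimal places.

For a bivariate normal, Var(Z | X=x) = σ_Z²(1 − ρ²).
Var(Z | X=6.9) = (0.9)²·(1 − (-0.05)²) = 0.81·0.9975 = 0.8080.

0.8080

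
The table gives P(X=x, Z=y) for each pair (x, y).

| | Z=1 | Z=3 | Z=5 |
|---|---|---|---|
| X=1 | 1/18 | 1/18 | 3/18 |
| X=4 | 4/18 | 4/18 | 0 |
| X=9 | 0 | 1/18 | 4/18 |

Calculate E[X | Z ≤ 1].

17/5

P(Z ≤ 1) = 5/18.
Σ X·P over the event = 1·(1/18) + 4·(4/18) = 17/18.
E[X | Z ≤ 1] = (17/18) / (5/18) = 17/5.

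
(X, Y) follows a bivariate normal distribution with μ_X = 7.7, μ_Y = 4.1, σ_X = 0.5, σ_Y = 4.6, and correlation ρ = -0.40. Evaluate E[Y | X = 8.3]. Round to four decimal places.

1.8920

For a bivariate normal, E[Y | X=x] = μ_Y + ρ·(σ_Y/σ_X)·(x − μ_X).
E[Y | X=8.3] = 4.1 + (-0.40)·(4.6/0.5)·(8.3 − (7.7)) = 4.1 + (-3.68)·(0.6) = 1.8920.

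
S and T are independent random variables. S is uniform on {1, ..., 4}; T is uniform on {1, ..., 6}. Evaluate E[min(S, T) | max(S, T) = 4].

16/7

P(max(S, T) = 4) = 7/24.
Summing min(S,T)·P(x,y) over outcomes with max(S, T) = 4 gives 2/3.
E[min(S, T) | max(S, T) = 4] = (2/3) / (7/24) = 16/7.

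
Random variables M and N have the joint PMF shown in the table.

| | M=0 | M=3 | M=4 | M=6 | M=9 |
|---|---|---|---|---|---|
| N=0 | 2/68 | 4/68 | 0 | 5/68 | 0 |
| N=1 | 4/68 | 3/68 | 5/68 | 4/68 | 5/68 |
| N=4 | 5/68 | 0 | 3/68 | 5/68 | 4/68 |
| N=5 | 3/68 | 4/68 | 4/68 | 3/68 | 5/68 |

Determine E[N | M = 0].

39/14

P(M = 0) = 7/34.
Σ N·P over the event = 0·(2/68) + 1·(4/68) + 4·(5/68) + 5·(3/68) = 39/68.
E[N | M = 0] = (39/68) / (7/34) = 39/14.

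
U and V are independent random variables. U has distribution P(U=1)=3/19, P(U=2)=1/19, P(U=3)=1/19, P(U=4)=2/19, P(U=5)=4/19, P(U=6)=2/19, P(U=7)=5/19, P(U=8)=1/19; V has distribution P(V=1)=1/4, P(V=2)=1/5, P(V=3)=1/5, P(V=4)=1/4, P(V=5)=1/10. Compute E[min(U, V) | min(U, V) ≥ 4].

208/49

P(min(U, V) ≥ 4) = 49/190.
Summing min(U,V)·P(x,y) over outcomes with min(U, V) ≥ 4 gives 104/95.
E[min(U, V) | min(U, V) ≥ 4] = (104/95) / (49/190) = 208/49.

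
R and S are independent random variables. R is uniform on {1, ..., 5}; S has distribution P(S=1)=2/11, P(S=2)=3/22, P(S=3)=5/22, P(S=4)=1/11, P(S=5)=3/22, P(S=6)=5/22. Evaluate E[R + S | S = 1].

P(S = 1) = 2/11.
Summing (R+S)·P(x,y) over outcomes with S = 1 gives 8/11.
E[R + S | S = 1] = (8/11) / (2/11) = 4.

4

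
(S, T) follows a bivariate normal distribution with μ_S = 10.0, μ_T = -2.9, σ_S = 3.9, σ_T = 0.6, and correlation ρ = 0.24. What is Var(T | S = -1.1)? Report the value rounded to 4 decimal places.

For a bivariate normal, Var(T | S=x) = σ_T²(1 − ρ²).
Var(T | S=-1.1) = (0.6)²·(1 − (0.24)²) = 0.36·0.9424 = 0.3393.

0.3393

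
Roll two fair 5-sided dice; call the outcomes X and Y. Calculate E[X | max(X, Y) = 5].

35/9

Outcomes with max(X, Y) = 5: (1,5), (2,5), (3,5), (4,5), (5,1), (5,2), (5,3), (5,4), (5,5), each with probability 1/25.
E[X | max(X, Y) = 5] = (1 + 2 + 3 + 4 + 5 + 5 + 5 + 5 + 5) / 9 = 35/9.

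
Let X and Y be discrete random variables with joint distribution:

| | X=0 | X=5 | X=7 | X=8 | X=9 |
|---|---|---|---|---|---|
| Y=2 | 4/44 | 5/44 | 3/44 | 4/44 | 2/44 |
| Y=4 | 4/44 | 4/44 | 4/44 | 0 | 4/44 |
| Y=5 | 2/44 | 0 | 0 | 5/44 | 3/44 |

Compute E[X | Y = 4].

21/4

P(Y = 4) = 4/11.
Σ X·P over the event = 0·(4/44) + 5·(4/44) + 7·(4/44) + 9·(4/44) = 21/11.
E[X | Y = 4] = (21/11) / (4/11) = 21/4.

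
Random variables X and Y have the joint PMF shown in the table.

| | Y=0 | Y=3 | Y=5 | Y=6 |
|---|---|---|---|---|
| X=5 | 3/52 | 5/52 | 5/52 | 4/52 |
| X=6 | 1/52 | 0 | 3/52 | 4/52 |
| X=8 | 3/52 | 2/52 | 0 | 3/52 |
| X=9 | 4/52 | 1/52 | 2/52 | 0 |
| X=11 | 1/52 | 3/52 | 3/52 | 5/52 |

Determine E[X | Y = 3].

83/11

P(Y = 3) = 11/52.
Summing X·P(X=x,Y=y) over the conditioning event gives 83/52.
E[X | Y = 3] = (83/52) / (11/52) = 83/11.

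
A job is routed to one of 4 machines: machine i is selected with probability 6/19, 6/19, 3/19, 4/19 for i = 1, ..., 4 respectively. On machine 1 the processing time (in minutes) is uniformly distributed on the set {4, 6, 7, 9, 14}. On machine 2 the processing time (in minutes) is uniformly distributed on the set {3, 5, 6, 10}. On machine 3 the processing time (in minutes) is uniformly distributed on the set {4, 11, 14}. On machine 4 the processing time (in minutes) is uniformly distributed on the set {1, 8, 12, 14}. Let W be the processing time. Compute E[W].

E[W | machine 1] = (4+6+7+9+14)/5 = 8.
E[W | machine 2] = (3+5+6+10)/4 = 6.
E[W | machine 3] = (4+11+14)/3 = 29/3.
E[W | machine 4] = (1+8+12+14)/4 = 35/4.
By the law of total expectation,
E[W] = (6/19)·(8) + (6/19)·(6) + (3/19)·(29/3) + (4/19)·(35/4) = 148/19.

148/19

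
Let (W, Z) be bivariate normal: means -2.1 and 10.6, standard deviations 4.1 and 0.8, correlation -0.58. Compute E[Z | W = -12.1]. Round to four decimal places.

11.7317

E[Z | W=x] = μ_Z + ρ(σ_Z/σ_W)(x − μ_W) for jointly normal variables.
E[Z | W=-12.1] = 10.6 + (-0.58)·(0.8/4.1)·(-12.1 − (-2.1)) = 10.6 + (-0.11317)·(-10) = 11.7317.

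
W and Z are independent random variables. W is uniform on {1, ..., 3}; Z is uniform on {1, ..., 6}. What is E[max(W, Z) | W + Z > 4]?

9/2

P(W + Z > 4) = 2/3.
Summing max(W,Z)·P(x,y) over outcomes with W + Z > 4 gives 3.
E[max(W, Z) | W + Z > 4] = (3) / (2/3) = 9/2.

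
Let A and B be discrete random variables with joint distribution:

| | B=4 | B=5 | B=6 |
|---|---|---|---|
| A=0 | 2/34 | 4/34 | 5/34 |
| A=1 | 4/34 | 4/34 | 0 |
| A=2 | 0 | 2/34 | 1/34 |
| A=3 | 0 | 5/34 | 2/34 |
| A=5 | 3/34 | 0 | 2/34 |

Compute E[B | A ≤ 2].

5

P(A ≤ 2) = 11/17.
Σ B·P over the event = 4·(2/34) + 5·(4/34) + 6·(5/34) + 4·(4/34) + 5·(4/34) + 5·(2/34) + 6·(1/34) = 55/17.
E[B | A ≤ 2] = (55/17) / (11/17) = 5.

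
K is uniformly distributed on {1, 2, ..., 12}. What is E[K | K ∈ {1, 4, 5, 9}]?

P(K ∈ {1, 4, 5, 9}) = 1/3.
Σ over the event: 1·1/12 + 4·1/12 + 5·1/12 + 9·1/12 = 19/12.
E[K | K ∈ {1, 4, 5, 9}] = (19/12) / (1/3) = 19/4.

19/4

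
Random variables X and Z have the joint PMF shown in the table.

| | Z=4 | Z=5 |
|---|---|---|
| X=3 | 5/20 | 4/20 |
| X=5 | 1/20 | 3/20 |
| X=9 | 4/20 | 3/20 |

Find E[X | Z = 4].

28/5

P(Z = 4) = 1/2.
Σ X·P over the event = 3·(5/20) + 5·(1/20) + 9·(4/20) = 14/5.
E[X | Z = 4] = (14/5) / (1/2) = 28/5.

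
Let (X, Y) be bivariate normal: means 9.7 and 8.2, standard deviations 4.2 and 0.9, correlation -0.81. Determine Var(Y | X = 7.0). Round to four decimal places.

0.2786

The conditional variance in a bivariate normal is σ_Y²(1 − ρ²), independent of x.
Var(Y | X=7.0) = (0.9)²·(1 − (-0.81)²) = 0.81·0.3439 = 0.2786.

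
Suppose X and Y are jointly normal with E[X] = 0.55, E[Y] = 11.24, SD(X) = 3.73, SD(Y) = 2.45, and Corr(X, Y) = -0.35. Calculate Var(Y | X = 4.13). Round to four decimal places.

5.2672

The conditional variance in a bivariate normal is σ_Y²(1 − ρ²), independent of x.
Var(Y | X=4.13) = (2.45)²·(1 − (-0.35)²) = 6.0025·0.8775 = 5.2672.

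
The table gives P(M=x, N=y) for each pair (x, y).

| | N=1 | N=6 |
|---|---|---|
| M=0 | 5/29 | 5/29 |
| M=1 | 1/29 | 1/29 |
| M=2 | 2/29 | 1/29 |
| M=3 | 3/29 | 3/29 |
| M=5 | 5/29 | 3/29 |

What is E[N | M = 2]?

P(M = 2) = 3/29.
Σ N·P over the event = 1·(2/29) + 6·(1/29) = 8/29.
E[N | M = 2] = (8/29) / (3/29) = 8/3.

8/3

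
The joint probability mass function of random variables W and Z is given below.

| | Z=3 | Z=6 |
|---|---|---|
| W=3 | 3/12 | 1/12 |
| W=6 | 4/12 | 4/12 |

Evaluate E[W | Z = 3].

33/7

P(Z = 3) = 7/12.
Σ W·P over the event = 3·(3/12) + 6·(4/12) = 11/4.
E[W | Z = 3] = (11/4) / (7/12) = 33/7.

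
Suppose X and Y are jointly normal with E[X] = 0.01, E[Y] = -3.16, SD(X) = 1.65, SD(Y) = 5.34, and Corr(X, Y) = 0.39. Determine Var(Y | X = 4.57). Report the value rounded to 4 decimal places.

For a bivariate normal, Var(Y | X=x) = σ_Y²(1 − ρ²).
Var(Y | X=4.57) = (5.34)²·(1 − (0.39)²) = 28.5156·0.8479 = 24.1784.

24.1784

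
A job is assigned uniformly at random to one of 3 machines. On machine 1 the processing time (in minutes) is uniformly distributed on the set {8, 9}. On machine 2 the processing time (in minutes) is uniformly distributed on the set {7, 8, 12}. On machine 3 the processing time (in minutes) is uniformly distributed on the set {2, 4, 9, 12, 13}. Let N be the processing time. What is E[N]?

17/2

E[N | machine 1] = (8+9)/2 = 17/2.
E[N | machine 2] = (7+8+12)/3 = 9.
E[N | machine 3] = (2+4+9+12+13)/5 = 8.
E[N] = (1/3)·(17/2) + (1/3)·(9) + (1/3)·(8) = 17/2.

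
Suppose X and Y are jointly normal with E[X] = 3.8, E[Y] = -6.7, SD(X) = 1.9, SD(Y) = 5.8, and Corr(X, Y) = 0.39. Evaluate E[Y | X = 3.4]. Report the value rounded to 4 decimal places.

-7.1762

For a bivariate normal, E[Y | X=x] = μ_Y + ρ·(σ_Y/σ_X)·(x − μ_X).
E[Y | X=3.4] = -6.7 + (0.39)·(5.8/1.9)·(3.4 − (3.8)) = -6.7 + (1.1905)·(-0.4) = -7.1762.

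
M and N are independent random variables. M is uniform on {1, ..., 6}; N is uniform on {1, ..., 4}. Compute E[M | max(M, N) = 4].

Outcomes with max(M, N) = 4: (1,4), (2,4), (3,4), (4,1), (4,2), (4,3), (4,4), each with probability 1/24.
E[M | max(M, N) = 4] = (1 + 2 + 3 + 4 + 4 + 4 + 4) / 7 = 22/7.

22/7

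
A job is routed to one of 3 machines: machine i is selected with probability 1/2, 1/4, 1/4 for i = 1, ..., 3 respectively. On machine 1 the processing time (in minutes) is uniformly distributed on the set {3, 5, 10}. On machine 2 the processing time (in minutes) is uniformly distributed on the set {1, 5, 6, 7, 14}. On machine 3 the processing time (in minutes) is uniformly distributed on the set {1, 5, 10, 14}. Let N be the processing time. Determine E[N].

261/40

E[N | machine 1] = (3+5+10)/3 = 6.
E[N | machine 2] = (1+5+6+7+14)/5 = 33/5.
E[N | machine 3] = (1+5+10+14)/4 = 15/2.
By the law of total expectation,
E[N] = (1/2)·(6) + (1/4)·(33/5) + (1/4)·(15/2) = 261/40.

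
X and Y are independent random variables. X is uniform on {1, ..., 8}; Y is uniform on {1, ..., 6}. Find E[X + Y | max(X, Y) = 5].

70/9

Outcomes with max(X, Y) = 5: (1,5), (2,5), (3,5), (4,5), (5,1), (5,2), (5,3), (5,4), (5,5), each with probability 1/48.
E[X + Y | max(X, Y) = 5] = (6 + 7 + 8 + 9 + 6 + 7 + 8 + 9 + 10) / 9 = 70/9.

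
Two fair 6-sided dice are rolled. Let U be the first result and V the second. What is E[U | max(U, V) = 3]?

Outcomes with max(U, V) = 3: (1,3), (2,3), (3,1), (3,2), (3,3), each with probability 1/36.
E[U | max(U, V) = 3] = (1 + 2 + 3 + 3 + 3) / 5 = 12/5.

12/5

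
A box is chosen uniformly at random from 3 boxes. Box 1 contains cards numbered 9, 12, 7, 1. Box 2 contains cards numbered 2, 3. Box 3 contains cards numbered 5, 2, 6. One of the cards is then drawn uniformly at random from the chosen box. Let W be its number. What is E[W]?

E[W | box 1] = (9+12+7+1)/4 = 29/4.
E[W | box 2] = (2+3)/2 = 5/2.
E[W | box 3] = (5+2+6)/3 = 13/3.
By the law of total expectation,
E[W] = (1/3)·(29/4) + (1/3)·(5/2) + (1/3)·(13/3) = 169/36.

169/36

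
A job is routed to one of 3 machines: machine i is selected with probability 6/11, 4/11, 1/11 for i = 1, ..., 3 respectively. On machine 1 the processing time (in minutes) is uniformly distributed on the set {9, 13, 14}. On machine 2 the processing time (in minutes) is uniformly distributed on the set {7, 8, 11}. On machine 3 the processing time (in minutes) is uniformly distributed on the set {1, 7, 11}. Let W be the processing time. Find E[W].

E[W | machine 1] = (9+13+14)/3 = 12.
E[W | machine 2] = (7+8+11)/3 = 26/3.
E[W | machine 3] = (1+7+11)/3 = 19/3.
By the law of total expectation,
E[W] = (6/11)·(12) + (4/11)·(26/3) + (1/11)·(19/3) = 113/11.

113/11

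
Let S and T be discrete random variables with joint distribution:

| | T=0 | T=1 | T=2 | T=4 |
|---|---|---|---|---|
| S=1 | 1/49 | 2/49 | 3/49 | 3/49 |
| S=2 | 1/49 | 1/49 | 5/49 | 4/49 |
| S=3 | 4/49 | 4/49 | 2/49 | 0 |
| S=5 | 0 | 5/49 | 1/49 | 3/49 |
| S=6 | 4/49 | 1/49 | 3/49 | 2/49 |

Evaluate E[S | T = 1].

47/13

P(T = 1) = 13/49.
Summing S·P(S=x,T=y) over the conditioning event gives 47/49.
E[S | T = 1] = (47/49) / (13/49) = 47/13.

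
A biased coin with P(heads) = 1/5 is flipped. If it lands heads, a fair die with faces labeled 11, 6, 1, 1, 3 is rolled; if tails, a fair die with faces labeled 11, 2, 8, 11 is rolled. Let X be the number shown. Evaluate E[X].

182/25

E[X | heads] = (11+6+1+1+3)/5 = 22/5.
E[X | tails] = (11+2+8+11)/4 = 8.
E[X] = (1/5)·(22/5) + (4/5)·(8) = 182/25.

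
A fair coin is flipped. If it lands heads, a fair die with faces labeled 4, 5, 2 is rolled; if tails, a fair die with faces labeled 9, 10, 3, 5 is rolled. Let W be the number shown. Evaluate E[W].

125/24

E[W | heads] = (4+5+2)/3 = 11/3.
E[W | tails] = (9+10+3+5)/4 = 27/4.
E[W] = (1/2)·(11/3) + (1/2)·(27/4) = 125/24.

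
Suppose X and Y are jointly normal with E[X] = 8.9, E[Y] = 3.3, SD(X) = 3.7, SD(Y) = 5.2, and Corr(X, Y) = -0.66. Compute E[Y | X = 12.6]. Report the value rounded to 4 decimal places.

E[Y | X=x] = μ_Y + ρ(σ_Y/σ_X)(x − μ_X) for jointly normal variables.
E[Y | X=12.6] = 3.3 + (-0.66)·(5.2/3.7)·(12.6 − (8.9)) = 3.3 + (-0.92757)·(3.7) = -0.1320.

-0.1320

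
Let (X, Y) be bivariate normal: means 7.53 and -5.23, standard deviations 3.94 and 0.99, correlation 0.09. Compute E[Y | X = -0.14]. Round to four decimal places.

-5.4035

For a bivariate normal, E[Y | X=x] = μ_Y + ρ·(σ_Y/σ_X)·(x − μ_X).
E[Y | X=-0.14] = -5.23 + (0.09)·(0.99/3.94)·(-0.14 − (7.53)) = -5.23 + (0.0226142)·(-7.67) = -5.4035.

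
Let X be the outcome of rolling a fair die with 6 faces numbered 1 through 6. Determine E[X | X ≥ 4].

Given X ≥ 4, X is equally likely to be any of {4, 5, 6}.
E[X | X ≥ 4] = (4 + 5 + 6) / 3 = 5.

5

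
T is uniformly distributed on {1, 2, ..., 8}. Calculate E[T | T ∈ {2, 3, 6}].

11/3

P(T ∈ {2, 3, 6}) = 3/8.
Σ over the event: 2·1/8 + 3·1/8 + 6·1/8 = 11/8.
E[T | T ∈ {2, 3, 6}] = (11/8) / (3/8) = 11/3.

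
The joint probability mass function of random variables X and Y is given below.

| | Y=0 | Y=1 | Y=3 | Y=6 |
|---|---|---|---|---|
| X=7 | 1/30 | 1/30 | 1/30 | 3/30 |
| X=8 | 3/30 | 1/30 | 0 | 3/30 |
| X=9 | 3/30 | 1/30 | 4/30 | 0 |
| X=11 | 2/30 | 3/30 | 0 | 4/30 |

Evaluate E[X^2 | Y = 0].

242/3

P(Y = 0) = 3/10.
Σ X^2·P over the event = 49·(1/30) + 64·(3/30) + 81·(3/30) + 121·(2/30) = 121/5.
E[X^2 | Y = 0] = (121/5) / (3/10) = 242/3.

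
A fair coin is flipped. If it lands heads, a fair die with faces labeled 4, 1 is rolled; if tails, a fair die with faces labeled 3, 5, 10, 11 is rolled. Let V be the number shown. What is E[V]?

E[V | heads] = (4+1)/2 = 5/2.
E[V | tails] = (3+5+10+11)/4 = 29/4.
By the law of total expectation,
E[V] = (1/2)·(5/2) + (1/2)·(29/4) = 39/8.

39/8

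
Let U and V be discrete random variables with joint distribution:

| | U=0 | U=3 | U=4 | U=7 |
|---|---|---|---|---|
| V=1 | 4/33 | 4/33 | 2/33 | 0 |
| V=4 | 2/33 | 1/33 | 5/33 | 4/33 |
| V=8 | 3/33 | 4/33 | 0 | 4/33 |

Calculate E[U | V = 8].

P(V = 8) = 1/3.
Σ U·P over the event = 0·(3/33) + 3·(4/33) + 7·(4/33) = 40/33.
E[U | V = 8] = (40/33) / (1/3) = 40/11.

40/11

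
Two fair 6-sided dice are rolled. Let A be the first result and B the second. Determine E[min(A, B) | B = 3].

P(B = 3) = 1/6.
Summing min(A,B)·P(x,y) over outcomes with B = 3 gives 5/12.
E[min(A, B) | B = 3] = (5/12) / (1/6) = 5/2.

5/2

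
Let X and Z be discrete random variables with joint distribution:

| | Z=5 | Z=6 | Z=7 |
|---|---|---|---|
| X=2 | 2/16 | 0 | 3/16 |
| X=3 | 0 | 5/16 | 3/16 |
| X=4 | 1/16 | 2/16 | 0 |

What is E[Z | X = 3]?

51/8

P(X = 3) = 1/2.
Σ Z·P over the event = 6·(5/16) + 7·(3/16) = 51/16.
E[Z | X = 3] = (51/16) / (1/2) = 51/8.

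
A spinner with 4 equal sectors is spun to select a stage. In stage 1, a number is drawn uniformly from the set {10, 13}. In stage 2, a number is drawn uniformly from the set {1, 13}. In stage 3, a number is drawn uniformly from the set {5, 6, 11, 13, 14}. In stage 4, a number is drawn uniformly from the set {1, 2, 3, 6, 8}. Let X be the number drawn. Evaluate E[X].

323/40

E[X | stage 1] = (10+13)/2 = 23/2.
E[X | stage 2] = (1+13)/2 = 7.
E[X | stage 3] = (5+6+11+13+14)/5 = 49/5.
E[X | stage 4] = (1+2+3+6+8)/5 = 4.
By the law of total expectation,
E[X] = (1/4)·(23/2) + (1/4)·(7) + (1/4)·(49/5) + (1/4)·(4) = 323/40.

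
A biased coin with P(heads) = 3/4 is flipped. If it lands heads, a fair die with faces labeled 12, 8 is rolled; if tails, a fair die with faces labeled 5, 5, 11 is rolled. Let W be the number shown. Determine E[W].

E[W | heads] = (12+8)/2 = 10.
E[W | tails] = (5+5+11)/3 = 7.
E[W] = (3/4)·(10) + (1/4)·(7) = 37/4.

37/4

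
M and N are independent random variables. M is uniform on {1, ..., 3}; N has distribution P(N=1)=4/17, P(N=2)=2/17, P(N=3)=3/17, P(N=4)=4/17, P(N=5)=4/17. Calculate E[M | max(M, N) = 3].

12/5

P(max(M, N) = 3) = 5/17.
Summing M·P(x,y) over outcomes with max(M, N) = 3 gives 12/17.
E[M | max(M, N) = 3] = (12/17) / (5/17) = 12/5.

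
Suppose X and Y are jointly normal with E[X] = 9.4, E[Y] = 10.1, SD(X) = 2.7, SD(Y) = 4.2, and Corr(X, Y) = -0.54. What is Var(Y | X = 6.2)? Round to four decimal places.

12.4962

Var(Y | X=x) = (1 − ρ²)·σ_Y².
Var(Y | X=6.2) = (4.2)²·(1 − (-0.54)²) = 17.64·0.7084 = 12.4962.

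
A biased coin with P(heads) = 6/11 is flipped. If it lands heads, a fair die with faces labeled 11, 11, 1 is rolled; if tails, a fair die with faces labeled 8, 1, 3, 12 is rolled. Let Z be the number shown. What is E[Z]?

76/11

E[Z | heads] = (11+11+1)/3 = 23/3.
E[Z | tails] = (8+1+3+12)/4 = 6.
E[Z] = (6/11)·(23/3) + (5/11)·(6) = 76/11.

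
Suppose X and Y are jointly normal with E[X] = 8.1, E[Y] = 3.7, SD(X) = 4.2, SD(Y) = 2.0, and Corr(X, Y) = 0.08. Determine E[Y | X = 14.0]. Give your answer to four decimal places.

3.9248

For a bivariate normal, E[Y | X=x] = μ_Y + ρ·(σ_Y/σ_X)·(x − μ_X).
E[Y | X=14.0] = 3.7 + (0.08)·(2.0/4.2)·(14.0 − (8.1)) = 3.7 + (0.038095)·(5.9) = 3.9248.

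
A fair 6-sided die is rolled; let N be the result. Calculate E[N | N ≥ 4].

Given N ≥ 4, N is equally likely to be any of {4, 5, 6}.
E[N | N ≥ 4] = (4 + 5 + 6) / 3 = 5.

5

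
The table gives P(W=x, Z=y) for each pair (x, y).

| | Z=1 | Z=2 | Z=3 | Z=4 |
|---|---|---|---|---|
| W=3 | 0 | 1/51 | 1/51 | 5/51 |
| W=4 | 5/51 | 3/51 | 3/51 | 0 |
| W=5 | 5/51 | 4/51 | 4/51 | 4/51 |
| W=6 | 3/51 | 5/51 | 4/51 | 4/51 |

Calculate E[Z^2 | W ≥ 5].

P(W ≥ 5) = 11/17.
Σ Z^2·P over the event = 1·(5/51) + 4·(4/51) + 9·(4/51) + 16·(4/51) + 1·(3/51) + 4·(5/51) + 9·(4/51) + 16·(4/51) = 244/51.
E[Z^2 | W ≥ 5] = (244/51) / (11/17) = 244/33.

244/33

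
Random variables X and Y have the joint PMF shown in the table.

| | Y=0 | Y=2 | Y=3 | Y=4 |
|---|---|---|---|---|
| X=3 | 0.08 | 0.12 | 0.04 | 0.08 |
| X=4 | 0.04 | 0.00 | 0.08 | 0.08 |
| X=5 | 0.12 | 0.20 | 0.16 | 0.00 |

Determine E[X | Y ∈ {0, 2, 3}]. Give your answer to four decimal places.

P(Y ∈ {0, 2, 3}) = 0.84.
Σ X·P over the event = 3·(0.08) + 3·(0.12) + 3·(0.04) + 4·(0.04) + 4·(0.08) + 5·(0.12) + 5·(0.20) + 5·(0.16) = 3.60.
E[X | Y ∈ {0, 2, 3}] = (3.60) / (0.84) = 4.2857.

4.2857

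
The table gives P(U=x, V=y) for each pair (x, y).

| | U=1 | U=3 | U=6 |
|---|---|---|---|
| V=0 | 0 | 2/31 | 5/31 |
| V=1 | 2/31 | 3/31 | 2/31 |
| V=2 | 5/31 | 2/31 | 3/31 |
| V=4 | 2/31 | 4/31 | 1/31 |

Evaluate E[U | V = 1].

P(V = 1) = 7/31.
Σ U·P over the event = 1·(2/31) + 3·(3/31) + 6·(2/31) = 23/31.
E[U | V = 1] = (23/31) / (7/31) = 23/7.

23/7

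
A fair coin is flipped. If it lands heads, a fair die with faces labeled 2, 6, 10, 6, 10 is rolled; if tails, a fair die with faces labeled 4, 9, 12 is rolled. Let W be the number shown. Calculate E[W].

227/30

E[W | heads] = (2+6+10+6+10)/5 = 34/5.
E[W | tails] = (4+9+12)/3 = 25/3.
E[W] = (1/2)·(34/5) + (1/2)·(25/3) = 227/30.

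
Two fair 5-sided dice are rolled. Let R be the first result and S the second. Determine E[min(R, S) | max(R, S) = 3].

9/5

P(max(R, S) = 3) = 1/5.
Summing min(R,S)·P(x,y) over outcomes with max(R, S) = 3 gives 9/25.
E[min(R, S) | max(R, S) = 3] = (9/25) / (1/5) = 9/5.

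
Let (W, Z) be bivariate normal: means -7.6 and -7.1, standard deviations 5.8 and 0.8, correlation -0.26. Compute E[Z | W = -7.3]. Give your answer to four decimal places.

-7.1108

E[Z | W=x] = μ_Z + ρ(σ_Z/σ_W)(x − μ_W) for jointly normal variables.
E[Z | W=-7.3] = -7.1 + (-0.26)·(0.8/5.8)·(-7.3 − (-7.6)) = -7.1 + (-0.035862)·(0.3) = -7.1108.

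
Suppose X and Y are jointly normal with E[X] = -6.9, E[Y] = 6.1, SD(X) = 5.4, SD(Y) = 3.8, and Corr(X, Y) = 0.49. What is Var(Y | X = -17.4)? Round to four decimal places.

Var(Y | X=x) = (1 − ρ²)·σ_Y².
Var(Y | X=-17.4) = (3.8)²·(1 − (0.49)²) = 14.44·0.7599 = 10.9730.

10.9730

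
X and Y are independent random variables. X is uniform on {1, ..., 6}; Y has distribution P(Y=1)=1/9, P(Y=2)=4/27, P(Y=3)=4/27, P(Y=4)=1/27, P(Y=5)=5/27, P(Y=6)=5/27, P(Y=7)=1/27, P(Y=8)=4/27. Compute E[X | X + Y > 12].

50/9

P(X + Y > 12) = 1/18.
Summing X·P(x,y) over outcomes with X + Y > 12 gives 25/81.
E[X | X + Y > 12] = (25/81) / (1/18) = 50/9.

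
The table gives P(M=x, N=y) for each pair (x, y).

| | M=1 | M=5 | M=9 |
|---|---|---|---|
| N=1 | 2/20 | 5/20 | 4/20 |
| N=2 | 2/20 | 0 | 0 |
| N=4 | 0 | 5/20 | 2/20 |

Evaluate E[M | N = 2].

P(N = 2) = 1/10.
Σ M·P over the event = 1·(2/20) = 1/10.
E[M | N = 2] = (1/10) / (1/10) = 1.

1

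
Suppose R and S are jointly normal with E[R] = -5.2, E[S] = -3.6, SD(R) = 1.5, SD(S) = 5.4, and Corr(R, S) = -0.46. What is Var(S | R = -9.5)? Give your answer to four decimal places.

The conditional variance in a bivariate normal is σ_S²(1 − ρ²), independent of x.
Var(S | R=-9.5) = (5.4)²·(1 − (-0.46)²) = 29.16·0.7884 = 22.9897.

22.9897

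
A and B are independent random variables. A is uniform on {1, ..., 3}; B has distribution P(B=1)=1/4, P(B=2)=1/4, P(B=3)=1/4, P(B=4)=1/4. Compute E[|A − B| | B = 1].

1

P(B = 1) = 1/4.
Summing |A−B|·P(x,y) over outcomes with B = 1 gives 1/4.
E[|A − B| | B = 1] = (1/4) / (1/4) = 1.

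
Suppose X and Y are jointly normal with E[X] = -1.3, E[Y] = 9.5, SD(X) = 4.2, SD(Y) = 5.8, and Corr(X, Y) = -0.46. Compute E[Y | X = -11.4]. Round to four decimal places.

15.9159

E[Y | X=x] = μ_Y + ρ(σ_Y/σ_X)(x − μ_X) for jointly normal variables.
E[Y | X=-11.4] = 9.5 + (-0.46)·(5.8/4.2)·(-11.4 − (-1.3)) = 9.5 + (-0.63524)·(-10.1) = 15.9159.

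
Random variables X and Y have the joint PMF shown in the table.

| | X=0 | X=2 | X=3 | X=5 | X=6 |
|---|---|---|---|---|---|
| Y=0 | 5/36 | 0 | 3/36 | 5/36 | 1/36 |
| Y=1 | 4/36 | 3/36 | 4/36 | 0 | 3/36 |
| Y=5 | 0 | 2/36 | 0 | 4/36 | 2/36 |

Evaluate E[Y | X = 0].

4/9

P(X = 0) = 1/4.
Σ Y·P over the event = 0·(5/36) + 1·(4/36) = 1/9.
E[Y | X = 0] = (1/9) / (1/4) = 4/9.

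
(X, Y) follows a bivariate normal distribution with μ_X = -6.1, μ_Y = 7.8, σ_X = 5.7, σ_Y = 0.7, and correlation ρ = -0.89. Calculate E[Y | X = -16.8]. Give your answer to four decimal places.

8.9695

The regression of Y on X has slope ρ·σ_Y/σ_X and passes through (μ_X, μ_Y).
E[Y | X=-16.8] = 7.8 + (-0.89)·(0.7/5.7)·(-16.8 − (-6.1)) = 7.8 + (-0.1093)·(-10.7) = 8.9695.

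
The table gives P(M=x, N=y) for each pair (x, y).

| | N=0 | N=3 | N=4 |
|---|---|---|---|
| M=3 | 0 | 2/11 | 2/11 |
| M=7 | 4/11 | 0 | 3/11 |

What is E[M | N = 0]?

P(N = 0) = 4/11.
Σ M·P over the event = 7·(4/11) = 28/11.
E[M | N = 0] = (28/11) / (4/11) = 7.

7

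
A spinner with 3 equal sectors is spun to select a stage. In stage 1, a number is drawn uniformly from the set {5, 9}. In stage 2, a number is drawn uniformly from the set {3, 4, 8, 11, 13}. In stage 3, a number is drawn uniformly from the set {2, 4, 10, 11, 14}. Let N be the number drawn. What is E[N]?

E[N | stage 1] = (5+9)/2 = 7.
E[N | stage 2] = (3+4+8+11+13)/5 = 39/5.
E[N | stage 3] = (2+4+10+11+14)/5 = 41/5.
By the law of total expectation,
E[N] = (1/3)·(7) + (1/3)·(39/5) + (1/3)·(41/5) = 23/3.

23/3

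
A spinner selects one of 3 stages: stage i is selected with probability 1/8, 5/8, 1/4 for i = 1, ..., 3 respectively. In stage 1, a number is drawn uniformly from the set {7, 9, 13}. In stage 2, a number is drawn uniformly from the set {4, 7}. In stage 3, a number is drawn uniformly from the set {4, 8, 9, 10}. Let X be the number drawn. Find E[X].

E[X | stage 1] = (7+9+13)/3 = 29/3.
E[X | stage 2] = (4+7)/2 = 11/2.
E[X | stage 3] = (4+8+9+10)/4 = 31/4.
By the law of total expectation,
E[X] = (1/8)·(29/3) + (5/8)·(11/2) + (1/4)·(31/4) = 79/12.

79/12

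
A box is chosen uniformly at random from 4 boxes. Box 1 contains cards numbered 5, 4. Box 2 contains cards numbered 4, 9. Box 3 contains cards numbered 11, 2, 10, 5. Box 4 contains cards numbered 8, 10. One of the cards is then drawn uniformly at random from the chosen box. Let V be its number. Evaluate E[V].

27/4

E[V | box 1] = (5+4)/2 = 9/2.
E[V | box 2] = (4+9)/2 = 13/2.
E[V | box 3] = (11+2+10+5)/4 = 7.
E[V | box 4] = (8+10)/2 = 9.
By the law of total expectation,
E[V] = (1/4)·(9/2) + (1/4)·(13/2) + (1/4)·(7) + (1/4)·(9) = 27/4.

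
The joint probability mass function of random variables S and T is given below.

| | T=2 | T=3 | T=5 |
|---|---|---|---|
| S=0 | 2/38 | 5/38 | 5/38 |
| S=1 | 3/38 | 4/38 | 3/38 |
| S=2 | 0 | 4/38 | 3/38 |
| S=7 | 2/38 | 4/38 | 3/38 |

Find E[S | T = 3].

P(T = 3) = 17/38.
Σ S·P over the event = 0·(5/38) + 1·(4/38) + 2·(4/38) + 7·(4/38) = 20/19.
E[S | T = 3] = (20/19) / (17/38) = 40/17.

40/17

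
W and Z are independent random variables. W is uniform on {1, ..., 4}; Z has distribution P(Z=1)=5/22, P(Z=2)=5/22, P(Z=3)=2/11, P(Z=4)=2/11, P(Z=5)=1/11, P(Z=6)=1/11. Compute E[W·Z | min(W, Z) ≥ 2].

180/17

P(min(W, Z) ≥ 2) = 51/88.
Summing WZ·P(x,y) over outcomes with min(W, Z) ≥ 2 gives 135/22.
E[W·Z | min(W, Z) ≥ 2] = (135/22) / (51/88) = 180/17.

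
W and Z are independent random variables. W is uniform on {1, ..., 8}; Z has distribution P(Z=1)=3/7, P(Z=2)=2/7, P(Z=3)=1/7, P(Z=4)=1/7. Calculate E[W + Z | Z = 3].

15/2

P(Z = 3) = 1/7.
Summing (W+Z)·P(x,y) over outcomes with Z = 3 gives 15/14.
E[W + Z | Z = 3] = (15/14) / (1/7) = 15/2.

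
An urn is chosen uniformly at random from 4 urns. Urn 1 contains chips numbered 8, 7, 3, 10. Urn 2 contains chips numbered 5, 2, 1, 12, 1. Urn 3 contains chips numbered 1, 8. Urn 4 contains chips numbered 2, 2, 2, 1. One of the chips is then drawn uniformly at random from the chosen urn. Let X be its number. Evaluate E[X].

E[X | urn 1] = (8+7+3+10)/4 = 7.
E[X | urn 2] = (5+2+1+12+1)/5 = 21/5.
E[X | urn 3] = (1+8)/2 = 9/2.
E[X | urn 4] = (2+2+2+1)/4 = 7/4.
E[X] = (1/4)·(7) + (1/4)·(21/5) + (1/4)·(9/2) + (1/4)·(7/4) = 349/80.

349/80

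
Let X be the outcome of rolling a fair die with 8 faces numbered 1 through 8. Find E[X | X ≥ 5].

13/2

Given X ≥ 5, X is equally likely to be any of {5, 6, 7, 8}.
E[X | X ≥ 5] = (5 + 6 + 7 + 8) / 4 = 13/2.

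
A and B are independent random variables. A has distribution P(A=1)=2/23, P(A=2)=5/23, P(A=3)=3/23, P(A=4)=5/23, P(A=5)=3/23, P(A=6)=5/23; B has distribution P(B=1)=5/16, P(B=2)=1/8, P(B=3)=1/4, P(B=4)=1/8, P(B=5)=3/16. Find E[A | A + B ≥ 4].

P(A + B ≥ 4) = 329/368.
Summing A·P(x,y) over outcomes with A + B ≥ 4 gives 82/23.
E[A | A + B ≥ 4] = (82/23) / (329/368) = 1312/329.

1312/329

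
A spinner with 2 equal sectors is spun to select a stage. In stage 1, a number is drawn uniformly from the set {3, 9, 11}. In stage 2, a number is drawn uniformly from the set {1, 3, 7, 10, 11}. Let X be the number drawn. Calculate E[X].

211/30

E[X | stage 1] = (3+9+11)/3 = 23/3.
E[X | stage 2] = (1+3+7+10+11)/5 = 32/5.
E[X] = (1/2)·(23/3) + (1/2)·(32/5) = 211/30.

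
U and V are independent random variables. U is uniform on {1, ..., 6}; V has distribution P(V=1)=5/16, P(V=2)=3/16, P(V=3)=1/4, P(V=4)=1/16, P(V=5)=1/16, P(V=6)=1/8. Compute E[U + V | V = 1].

9/2

P(V = 1) = 5/16.
Summing (U+V)·P(x,y) over outcomes with V = 1 gives 45/32.
E[U + V | V = 1] = (45/32) / (5/16) = 9/2.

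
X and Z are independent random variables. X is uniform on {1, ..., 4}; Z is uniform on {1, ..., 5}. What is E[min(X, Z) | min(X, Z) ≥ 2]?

8/3

P(min(X, Z) ≥ 2) = 3/5.
Summing min(X,Z)·P(x,y) over outcomes with min(X, Z) ≥ 2 gives 8/5.
E[min(X, Z) | min(X, Z) ≥ 2] = (8/5) / (3/5) = 8/3.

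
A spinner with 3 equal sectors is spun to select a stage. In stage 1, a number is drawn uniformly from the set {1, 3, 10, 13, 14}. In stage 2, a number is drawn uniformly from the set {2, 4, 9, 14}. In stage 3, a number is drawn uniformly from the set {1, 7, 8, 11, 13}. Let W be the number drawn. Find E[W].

E[W | stage 1] = (1+3+10+13+14)/5 = 41/5.
E[W | stage 2] = (2+4+9+14)/4 = 29/4.
E[W | stage 3] = (1+7+8+11+13)/5 = 8.
E[W] = (1/3)·(41/5) + (1/3)·(29/4) + (1/3)·(8) = 469/60.

469/60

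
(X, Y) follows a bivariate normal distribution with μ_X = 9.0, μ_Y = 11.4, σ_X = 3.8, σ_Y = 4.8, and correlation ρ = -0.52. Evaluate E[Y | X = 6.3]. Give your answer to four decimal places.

13.1735

E[Y | X=x] = μ_Y + ρ(σ_Y/σ_X)(x − μ_X) for jointly normal variables.
E[Y | X=6.3] = 11.4 + (-0.52)·(4.8/3.8)·(6.3 − (9.0)) = 11.4 + (-0.65684)·(-2.7) = 13.1735.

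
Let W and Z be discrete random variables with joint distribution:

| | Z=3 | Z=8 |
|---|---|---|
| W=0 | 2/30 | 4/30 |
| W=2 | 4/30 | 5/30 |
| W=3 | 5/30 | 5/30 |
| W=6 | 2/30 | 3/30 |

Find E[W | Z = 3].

35/13

P(Z = 3) = 13/30.
Σ W·P over the event = 0·(2/30) + 2·(4/30) + 3·(5/30) + 6·(2/30) = 7/6.
E[W | Z = 3] = (7/6) / (13/30) = 35/13.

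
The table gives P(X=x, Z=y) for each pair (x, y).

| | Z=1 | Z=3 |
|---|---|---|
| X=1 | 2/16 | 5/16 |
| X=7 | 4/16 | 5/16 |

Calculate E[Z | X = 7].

19/9

P(X = 7) = 9/16.
Summing Z·P(X=x,Z=y) over the conditioning event gives 19/16.
E[Z | X = 7] = (19/16) / (9/16) = 19/9.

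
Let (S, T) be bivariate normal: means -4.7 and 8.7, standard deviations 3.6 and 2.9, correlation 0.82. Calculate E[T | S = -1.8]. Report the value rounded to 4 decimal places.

10.6156

The regression of T on S has slope ρ·σ_T/σ_S and passes through (μ_S, μ_T).
E[T | S=-1.8] = 8.7 + (0.82)·(2.9/3.6)·(-1.8 − (-4.7)) = 8.7 + (0.66056)·(2.9) = 10.6156.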